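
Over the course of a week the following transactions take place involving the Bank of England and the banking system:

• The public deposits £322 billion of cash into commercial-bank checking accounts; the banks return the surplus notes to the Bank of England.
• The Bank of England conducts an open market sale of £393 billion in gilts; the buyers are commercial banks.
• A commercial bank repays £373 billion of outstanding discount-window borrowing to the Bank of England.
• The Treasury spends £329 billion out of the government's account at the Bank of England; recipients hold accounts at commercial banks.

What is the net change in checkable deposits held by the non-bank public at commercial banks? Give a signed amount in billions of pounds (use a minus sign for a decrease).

+£651 billion

Bank of England balance sheet:
  Assets:      Securities −£393B, Loans to banks −£373B
  Liabilities: Bank reserves −£115B, Currency in circulation −£322B, Government deposits −£329B
Commercial banking system:
  Assets:      Reserves at CB −£115B, Securities +£393B
  Liabilities: Checkable deposits +£651B, Borrowings from CB −£373B
So the change in checkable deposits held by the non-bank public at commercial banks is +£651 billion.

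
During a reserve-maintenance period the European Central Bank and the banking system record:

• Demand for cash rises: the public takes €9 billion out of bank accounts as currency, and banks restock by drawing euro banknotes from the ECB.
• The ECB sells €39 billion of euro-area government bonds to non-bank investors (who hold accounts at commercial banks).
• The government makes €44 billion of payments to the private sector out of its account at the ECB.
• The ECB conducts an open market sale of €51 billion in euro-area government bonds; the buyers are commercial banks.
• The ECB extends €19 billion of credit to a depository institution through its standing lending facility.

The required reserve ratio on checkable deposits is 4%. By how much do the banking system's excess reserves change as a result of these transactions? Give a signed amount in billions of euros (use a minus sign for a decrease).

Currency withdrawal €9 billion: reserves −€9B, deposits −€9B.
Asset sale (to non-banks) €39 billion: reserves −€39B, deposits −€39B.
Government spending €44 billion: reserves +€44B, deposits +€44B.
OMO sale (to banks) €51 billion: reserves −€51B, deposits 0.
Discount-window loan €19 billion: reserves +€19B, deposits 0.
Totals: Δreserves = −€36B, Δdeposits = −€4B.
Δrequired reserves = 4% × −€4B = −€0.16B.
Δexcess reserves = Δreserves − Δrequired = −€36B − (−€0.16B) = -€35.84 billion.

-€35.84 billion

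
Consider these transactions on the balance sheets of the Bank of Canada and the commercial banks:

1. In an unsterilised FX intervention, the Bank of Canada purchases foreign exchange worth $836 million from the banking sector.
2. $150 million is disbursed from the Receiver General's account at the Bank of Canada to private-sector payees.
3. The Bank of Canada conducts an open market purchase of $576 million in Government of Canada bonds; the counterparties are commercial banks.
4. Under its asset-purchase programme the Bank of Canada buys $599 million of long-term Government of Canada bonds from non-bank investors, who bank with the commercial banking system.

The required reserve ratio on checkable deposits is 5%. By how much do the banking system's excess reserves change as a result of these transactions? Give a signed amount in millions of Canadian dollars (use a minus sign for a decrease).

+$2123.55 million

FX purchase $836 million: reserves +$836M, deposits 0.
Government spending $150 million: reserves +$150M, deposits +$150M.
OMO purchase (from banks) $576 million: reserves +$576M, deposits 0.
Asset purchase (from non-banks) $599 million: reserves +$599M, deposits +$599M.
Totals: Δreserves = +$2161M, Δdeposits = +$749M.
Δrequired reserves = 5% × +$749M = +$37.45M.
Δexcess reserves = Δreserves − Δrequired = +$2161M − (+$37.45M) = +$2123.55 million.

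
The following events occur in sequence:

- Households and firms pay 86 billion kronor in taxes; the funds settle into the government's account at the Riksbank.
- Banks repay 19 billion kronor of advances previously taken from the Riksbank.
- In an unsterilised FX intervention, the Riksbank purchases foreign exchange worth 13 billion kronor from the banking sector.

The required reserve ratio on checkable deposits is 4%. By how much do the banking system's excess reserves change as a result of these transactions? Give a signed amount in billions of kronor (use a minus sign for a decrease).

-88.56 billion

Government account inflow 86 billion kronor: reserves −86B, deposits −86B.
Discount-window repayment 19 billion kronor: reserves −19B, deposits 0.
FX purchase 13 billion kronor: reserves +13B, deposits 0.
Totals: Δreserves = −92B, Δdeposits = −86B.
Δrequired reserves = 4% × −86B = −3.44B.
Δexcess reserves = Δreserves − Δrequired = −92B − (−3.44B) = -88.56 billion.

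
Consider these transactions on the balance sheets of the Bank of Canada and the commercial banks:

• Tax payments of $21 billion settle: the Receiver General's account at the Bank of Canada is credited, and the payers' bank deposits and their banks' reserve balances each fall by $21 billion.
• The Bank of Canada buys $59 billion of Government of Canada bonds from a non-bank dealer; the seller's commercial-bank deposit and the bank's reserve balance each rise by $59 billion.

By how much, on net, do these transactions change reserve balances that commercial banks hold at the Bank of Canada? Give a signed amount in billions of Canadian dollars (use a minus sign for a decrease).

Bank of Canada balance sheet:
  Assets:      Securities +$59B
  Liabilities: Bank reserves +$38B, Government deposits +$21B
So the change in reserve balances that commercial banks hold at the Bank of Canada is +$38 billion.

+$38 billion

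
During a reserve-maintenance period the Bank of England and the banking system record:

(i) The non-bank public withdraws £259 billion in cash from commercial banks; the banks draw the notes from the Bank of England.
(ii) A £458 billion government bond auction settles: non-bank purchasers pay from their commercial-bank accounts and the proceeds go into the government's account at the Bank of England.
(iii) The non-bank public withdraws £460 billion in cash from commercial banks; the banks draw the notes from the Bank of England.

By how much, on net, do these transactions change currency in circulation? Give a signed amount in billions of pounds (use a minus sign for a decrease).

Currency withdrawal £259 billion: notes leave the central bank → +£259B.
Government account inflow £458 billion: no currency enters or leaves circulation → 0.
Currency withdrawal £460 billion: notes leave the central bank → +£460B.
Net: 259 + 0 + 460 = +£719 billion.

+£719 billion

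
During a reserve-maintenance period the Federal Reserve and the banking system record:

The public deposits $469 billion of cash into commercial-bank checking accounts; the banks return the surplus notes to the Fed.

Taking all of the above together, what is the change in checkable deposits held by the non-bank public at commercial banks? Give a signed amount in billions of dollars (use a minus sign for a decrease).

+$469 billion

Fed balance sheet:
  Assets:      no change
  Liabilities: Bank reserves +$469B, Currency in circulation −$469B
Commercial banking system:
  Assets:      Reserves at CB +$469B
  Liabilities: Checkable deposits +$469B
So the change in checkable deposits held by the non-bank public at commercial banks is +$469 billion.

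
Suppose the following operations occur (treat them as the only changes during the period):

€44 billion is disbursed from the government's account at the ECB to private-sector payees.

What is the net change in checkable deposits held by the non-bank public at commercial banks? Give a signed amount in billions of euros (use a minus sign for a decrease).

+€44 billion

Government spending €44 billion: non-bank counterparties' bank balances rise → +€44B.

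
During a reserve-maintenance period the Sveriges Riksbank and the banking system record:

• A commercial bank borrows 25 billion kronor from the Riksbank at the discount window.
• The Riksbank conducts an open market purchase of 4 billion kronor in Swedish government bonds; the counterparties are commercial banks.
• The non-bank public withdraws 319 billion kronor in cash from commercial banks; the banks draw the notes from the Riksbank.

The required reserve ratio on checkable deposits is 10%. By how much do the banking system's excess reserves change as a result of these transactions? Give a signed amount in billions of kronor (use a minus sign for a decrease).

-258.1 billion

Discount-window loan 25 billion kronor: reserves +25B, deposits 0.
OMO purchase (from banks) 4 billion kronor: reserves +4B, deposits 0.
Currency withdrawal 319 billion kronor: reserves −319B, deposits −319B.
Totals: Δreserves = −290B, Δdeposits = −319B.
Δrequired reserves = 10% × −319B = −31.9B.
Δexcess reserves = Δreserves − Δrequired = −290B − (−31.9B) = -258.1 billion.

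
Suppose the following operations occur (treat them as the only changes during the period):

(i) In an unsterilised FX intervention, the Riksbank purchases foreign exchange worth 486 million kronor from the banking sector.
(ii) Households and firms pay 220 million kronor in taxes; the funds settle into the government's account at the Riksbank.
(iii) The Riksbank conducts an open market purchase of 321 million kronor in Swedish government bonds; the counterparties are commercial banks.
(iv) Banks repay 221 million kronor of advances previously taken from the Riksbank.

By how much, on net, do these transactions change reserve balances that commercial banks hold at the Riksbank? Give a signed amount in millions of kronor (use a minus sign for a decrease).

Riksbank balance sheet:
  Assets:      Securities +321M, Loans to banks −221M, Foreign assets +486M
  Liabilities: Bank reserves +366M, Government deposits +220M
Commercial banking system:
  Assets:      Reserves at CB +366M, Securities −321M, Foreign assets −486M
  Liabilities: Checkable deposits −220M, Borrowings from CB −221M
So the change in reserve balances that commercial banks hold at the Riksbank is +366 million.

+366 million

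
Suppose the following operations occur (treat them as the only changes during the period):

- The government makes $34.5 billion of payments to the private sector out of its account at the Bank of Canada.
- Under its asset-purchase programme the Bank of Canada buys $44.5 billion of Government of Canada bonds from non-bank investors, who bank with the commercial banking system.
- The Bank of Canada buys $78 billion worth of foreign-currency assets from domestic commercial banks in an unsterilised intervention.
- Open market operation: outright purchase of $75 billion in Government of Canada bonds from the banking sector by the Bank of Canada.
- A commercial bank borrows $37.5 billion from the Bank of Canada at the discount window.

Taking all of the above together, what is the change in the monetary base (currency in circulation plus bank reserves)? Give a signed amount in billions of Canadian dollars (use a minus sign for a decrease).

Government spending $34.5 billion: a non-base liability converts back to reserves → +$34.5B.
Asset purchase (from non-banks) $44.5 billion: Bank of Canada balance sheet expands → +$44.5B.
FX purchase $78 billion: Bank of Canada balance sheet expands → +$78B.
OMO purchase (from banks) $75 billion: Bank of Canada balance sheet expands → +$75B.
Discount-window loan $37.5 billion: Bank of Canada balance sheet expands → +$37.5B.
Net: 34.5 + 44.5 + 78 + 75 + 37.5 = +$269.5 billion.

+$269.5 billion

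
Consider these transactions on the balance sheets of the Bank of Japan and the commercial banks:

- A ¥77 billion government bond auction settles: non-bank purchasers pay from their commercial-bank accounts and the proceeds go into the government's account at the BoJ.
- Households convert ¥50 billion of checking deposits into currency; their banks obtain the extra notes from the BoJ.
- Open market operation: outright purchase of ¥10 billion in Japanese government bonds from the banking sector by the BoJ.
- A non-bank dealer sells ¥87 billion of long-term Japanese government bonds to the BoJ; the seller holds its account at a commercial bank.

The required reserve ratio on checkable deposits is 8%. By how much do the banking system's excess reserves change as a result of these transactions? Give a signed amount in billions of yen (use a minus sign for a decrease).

-¥26.8 billion

Government account inflow ¥77 billion: reserves −¥77B, deposits −¥77B.
Currency withdrawal ¥50 billion: reserves −¥50B, deposits −¥50B.
OMO purchase (from banks) ¥10 billion: reserves +¥10B, deposits 0.
Asset purchase (from non-banks) ¥87 billion: reserves +¥87B, deposits +¥87B.
Totals: Δreserves = −¥30B, Δdeposits = −¥40B.
Δrequired reserves = 8% × −¥40B = −¥3.2B.
Δexcess reserves = Δreserves − Δrequired = −¥30B − (−¥3.2B) = -¥26.8 billion.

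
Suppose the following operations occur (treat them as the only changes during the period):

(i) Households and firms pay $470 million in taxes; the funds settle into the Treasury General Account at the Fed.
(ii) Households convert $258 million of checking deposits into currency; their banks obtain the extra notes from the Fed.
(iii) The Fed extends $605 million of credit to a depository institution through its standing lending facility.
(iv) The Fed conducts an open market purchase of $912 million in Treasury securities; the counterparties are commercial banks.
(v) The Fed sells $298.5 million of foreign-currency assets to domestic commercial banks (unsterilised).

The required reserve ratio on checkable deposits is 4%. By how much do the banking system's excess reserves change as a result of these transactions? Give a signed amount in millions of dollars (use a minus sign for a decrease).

Government account inflow $470 million: reserves −$470M, deposits −$470M.
Currency withdrawal $258 million: reserves −$258M, deposits −$258M.
Discount-window loan $605 million: reserves +$605M, deposits 0.
OMO purchase (from banks) $912 million: reserves +$912M, deposits 0.
FX sale $298.5 million: reserves −$298.5M, deposits 0.
Totals: Δreserves = +$490.5M, Δdeposits = −$728M.
Δrequired reserves = 4% × −$728M = −$29.12M.
Δexcess reserves = Δreserves − Δrequired = +$490.5M − (−$29.12M) = +$519.62 million.

+$519.62 million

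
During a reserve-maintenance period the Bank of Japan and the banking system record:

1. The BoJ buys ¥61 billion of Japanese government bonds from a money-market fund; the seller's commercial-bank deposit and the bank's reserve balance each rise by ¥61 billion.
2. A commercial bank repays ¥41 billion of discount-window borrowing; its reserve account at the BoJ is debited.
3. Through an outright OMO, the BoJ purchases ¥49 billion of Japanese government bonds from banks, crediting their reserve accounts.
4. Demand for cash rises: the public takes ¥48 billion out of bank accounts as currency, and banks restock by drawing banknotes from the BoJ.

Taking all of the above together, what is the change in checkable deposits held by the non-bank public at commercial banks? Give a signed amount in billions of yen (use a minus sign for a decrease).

+¥13 billion

BoJ balance sheet:
  Assets:      Securities +¥110B, Loans to banks −¥41B
  Liabilities: Bank reserves +¥21B, Currency in circulation +¥48B
Commercial banking system:
  Assets:      Reserves at CB +¥21B, Securities −¥49B
  Liabilities: Checkable deposits +¥13B, Borrowings from CB −¥41B
So the change in checkable deposits held by the non-bank public at commercial banks is +¥13 billion.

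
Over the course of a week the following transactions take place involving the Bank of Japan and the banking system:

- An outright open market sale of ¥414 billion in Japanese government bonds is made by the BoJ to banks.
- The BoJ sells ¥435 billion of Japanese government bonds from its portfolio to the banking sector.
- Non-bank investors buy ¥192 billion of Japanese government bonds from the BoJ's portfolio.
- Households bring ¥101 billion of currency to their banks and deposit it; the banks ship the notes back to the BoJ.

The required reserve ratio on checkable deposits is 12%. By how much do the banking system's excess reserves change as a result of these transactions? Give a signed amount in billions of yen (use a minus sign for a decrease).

-¥929.08 billion

OMO sale (to banks) ¥414 billion: reserves −¥414B, deposits 0.
OMO sale (to banks) ¥435 billion: reserves −¥435B, deposits 0.
Asset sale (to non-banks) ¥192 billion: reserves −¥192B, deposits −¥192B.
Currency deposit ¥101 billion: reserves +¥101B, deposits +¥101B.
Totals: Δreserves = −¥940B, Δdeposits = −¥91B.
Δrequired reserves = 12% × −¥91B = −¥10.92B.
Δexcess reserves = Δreserves − Δrequired = −¥940B − (−¥10.92B) = -¥929.08 billion.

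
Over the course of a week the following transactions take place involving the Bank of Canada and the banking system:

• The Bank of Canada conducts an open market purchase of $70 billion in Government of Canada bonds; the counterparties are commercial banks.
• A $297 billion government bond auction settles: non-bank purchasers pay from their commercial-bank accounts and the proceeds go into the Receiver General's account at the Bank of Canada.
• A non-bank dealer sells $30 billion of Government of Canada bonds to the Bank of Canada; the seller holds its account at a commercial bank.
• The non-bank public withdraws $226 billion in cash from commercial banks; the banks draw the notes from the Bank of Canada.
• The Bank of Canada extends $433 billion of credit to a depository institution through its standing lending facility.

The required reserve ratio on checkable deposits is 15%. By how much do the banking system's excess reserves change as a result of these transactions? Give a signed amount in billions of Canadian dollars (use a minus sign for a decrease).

+$83.95 billion

OMO purchase (from banks) $70 billion: reserves +$70B, deposits 0.
Government account inflow $297 billion: reserves −$297B, deposits −$297B.
Asset purchase (from non-banks) $30 billion: reserves +$30B, deposits +$30B.
Currency withdrawal $226 billion: reserves −$226B, deposits −$226B.
Discount-window loan $433 billion: reserves +$433B, deposits 0.
Totals: Δreserves = +$10B, Δdeposits = −$493B.
Δrequired reserves = 15% × −$493B = −$73.95B.
Δexcess reserves = Δreserves − Δrequired = +$10B − (−$73.95B) = +$83.95 billion.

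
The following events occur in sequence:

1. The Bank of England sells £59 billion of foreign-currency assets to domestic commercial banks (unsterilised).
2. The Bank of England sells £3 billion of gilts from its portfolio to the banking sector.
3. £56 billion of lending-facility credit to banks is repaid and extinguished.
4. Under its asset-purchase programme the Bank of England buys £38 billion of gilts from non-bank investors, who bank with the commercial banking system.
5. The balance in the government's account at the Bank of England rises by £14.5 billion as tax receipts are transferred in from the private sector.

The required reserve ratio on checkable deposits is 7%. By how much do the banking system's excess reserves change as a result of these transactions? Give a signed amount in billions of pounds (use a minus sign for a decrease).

-£96.145 billion

FX sale £59 billion: reserves −£59B, deposits 0.
OMO sale (to banks) £3 billion: reserves −£3B, deposits 0.
Discount-window repayment £56 billion: reserves −£56B, deposits 0.
Asset purchase (from non-banks) £38 billion: reserves +£38B, deposits +£38B.
Government account inflow £14.5 billion: reserves −£14.5B, deposits −£14.5B.
Totals: Δreserves = −£94.5B, Δdeposits = +£23.5B.
Δrequired reserves = 7% × +£23.5B = +£1.645B.
Δexcess reserves = Δreserves − Δrequired = −£94.5B − (+£1.645B) = -£96.145 billion.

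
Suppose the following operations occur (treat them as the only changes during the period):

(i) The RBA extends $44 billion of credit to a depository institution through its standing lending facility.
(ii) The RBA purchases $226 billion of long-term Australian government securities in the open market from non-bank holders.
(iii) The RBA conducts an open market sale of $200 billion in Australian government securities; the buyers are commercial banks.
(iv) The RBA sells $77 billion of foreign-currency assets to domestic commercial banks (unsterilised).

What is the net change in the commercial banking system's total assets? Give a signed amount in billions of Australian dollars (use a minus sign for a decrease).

+$270 billion

RBA balance sheet:
  Assets:      Securities +$26B, Loans to banks +$44B, Foreign assets −$77B
  Liabilities: Bank reserves −$7B
Commercial banking system:
  Assets:      Reserves at CB −$7B, Securities +$200B, Foreign assets +$77B
  Liabilities: Checkable deposits +$226B, Borrowings from CB +$44B
Change in total bank assets = +$270 billion.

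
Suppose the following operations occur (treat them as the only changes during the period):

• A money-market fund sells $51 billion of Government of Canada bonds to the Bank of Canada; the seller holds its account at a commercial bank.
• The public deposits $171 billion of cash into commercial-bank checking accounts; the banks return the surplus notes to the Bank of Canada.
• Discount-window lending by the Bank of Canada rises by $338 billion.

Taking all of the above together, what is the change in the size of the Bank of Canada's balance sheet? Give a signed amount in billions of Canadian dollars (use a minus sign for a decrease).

+$389 billion

Bank of Canada balance sheet:
  Assets:      Securities +$51B, Loans to banks +$338B
  Liabilities: Bank reserves +$560B, Currency in circulation −$171B
Change in total Bank of Canada assets = +$389 billion.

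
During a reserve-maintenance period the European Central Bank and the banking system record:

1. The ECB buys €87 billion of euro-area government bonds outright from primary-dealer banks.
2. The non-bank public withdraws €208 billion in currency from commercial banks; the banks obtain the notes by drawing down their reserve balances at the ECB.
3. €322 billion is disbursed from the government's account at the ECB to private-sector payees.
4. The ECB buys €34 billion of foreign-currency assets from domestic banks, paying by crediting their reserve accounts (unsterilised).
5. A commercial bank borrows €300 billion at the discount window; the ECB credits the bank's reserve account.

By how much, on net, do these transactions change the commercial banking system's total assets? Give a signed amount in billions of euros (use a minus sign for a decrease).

+€414 billion

OMO purchase (from banks) €87 billion: just an asset swap on bank balance sheets → 0.
Currency withdrawal €208 billion: bank balance sheets shrink → −€208B.
Government spending €322 billion: bank balance sheets expand → +€322B.
FX purchase €34 billion: just an asset swap on bank balance sheets → 0.
Discount-window loan €300 billion: bank balance sheets expand → +€300B.
Net: 0 − 208 + 322 + 0 + 300 = +€414 billion.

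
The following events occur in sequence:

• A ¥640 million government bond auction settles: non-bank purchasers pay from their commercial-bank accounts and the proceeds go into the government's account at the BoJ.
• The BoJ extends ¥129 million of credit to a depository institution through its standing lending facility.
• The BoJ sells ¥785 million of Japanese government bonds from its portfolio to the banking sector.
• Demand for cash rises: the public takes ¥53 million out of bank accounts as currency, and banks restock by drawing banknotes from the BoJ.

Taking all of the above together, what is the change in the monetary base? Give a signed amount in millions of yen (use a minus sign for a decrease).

-¥1296 million

BoJ balance sheet:
  Assets:      Securities −¥785M, Loans to banks +¥129M
  Liabilities: Bank reserves −¥1349M, Currency in circulation +¥53M, Government deposits +¥640M
Monetary base = currency + reserves: +¥53M + (−¥1349M) = -¥1296 million.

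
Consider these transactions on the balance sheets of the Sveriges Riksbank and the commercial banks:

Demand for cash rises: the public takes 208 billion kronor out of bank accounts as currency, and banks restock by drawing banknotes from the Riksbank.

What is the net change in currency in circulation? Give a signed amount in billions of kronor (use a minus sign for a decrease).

Riksbank balance sheet:
  Assets:      no change
  Liabilities: Bank reserves −208B, Currency in circulation +208B
Commercial banking system:
  Assets:      Reserves at CB −208B
  Liabilities: Checkable deposits −208B
So the change in currency in circulation is +208 billion.

+208 billion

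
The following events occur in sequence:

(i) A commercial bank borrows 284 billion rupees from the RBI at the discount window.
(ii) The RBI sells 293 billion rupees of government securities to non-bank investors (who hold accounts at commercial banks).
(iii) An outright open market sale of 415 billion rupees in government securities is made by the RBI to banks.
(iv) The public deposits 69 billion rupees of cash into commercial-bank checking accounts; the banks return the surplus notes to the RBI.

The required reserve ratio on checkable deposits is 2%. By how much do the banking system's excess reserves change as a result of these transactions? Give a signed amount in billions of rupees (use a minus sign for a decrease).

-350.52 billion

Discount-window loan 284 billion rupees: reserves +284B, deposits 0.
Asset sale (to non-banks) 293 billion rupees: reserves −293B, deposits −293B.
OMO sale (to banks) 415 billion rupees: reserves −415B, deposits 0.
Currency deposit 69 billion rupees: reserves +69B, deposits +69B.
Totals: Δreserves = −355B, Δdeposits = −224B.
Δrequired reserves = 2% × −224B = −4.48B.
Δexcess reserves = Δreserves − Δrequired = −355B − (−4.48B) = -350.52 billion.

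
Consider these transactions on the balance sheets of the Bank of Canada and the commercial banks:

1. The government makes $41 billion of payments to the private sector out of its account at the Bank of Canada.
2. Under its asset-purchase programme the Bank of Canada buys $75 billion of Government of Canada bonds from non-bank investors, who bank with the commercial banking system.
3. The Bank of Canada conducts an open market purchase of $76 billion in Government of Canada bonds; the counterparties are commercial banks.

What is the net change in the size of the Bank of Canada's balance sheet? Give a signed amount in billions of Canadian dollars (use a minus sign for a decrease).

+$151 billion

Government spending $41 billion: only the composition of liabilities changes → 0.
Asset purchase (from non-banks) $75 billion: a Bank of Canada asset is acquired → +$75B.
OMO purchase (from banks) $76 billion: a Bank of Canada asset is acquired → +$76B.
Net: 0 + 75 + 76 = +$151 billion.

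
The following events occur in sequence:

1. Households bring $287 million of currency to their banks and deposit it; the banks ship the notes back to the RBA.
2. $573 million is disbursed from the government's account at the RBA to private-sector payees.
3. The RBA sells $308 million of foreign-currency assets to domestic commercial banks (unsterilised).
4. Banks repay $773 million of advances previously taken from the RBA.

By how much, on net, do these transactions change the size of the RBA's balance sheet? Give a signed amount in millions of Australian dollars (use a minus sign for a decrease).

Currency deposit $287 million: only the composition of liabilities changes → 0.
Government spending $573 million: only the composition of liabilities changes → 0.
FX sale $308 million: an RBA asset is shed → −$308M.
Discount-window repayment $773 million: an RBA asset is shed → −$773M.
Net: 0 + 0 − 308 − 773 = -$1081 million.

-$1081 million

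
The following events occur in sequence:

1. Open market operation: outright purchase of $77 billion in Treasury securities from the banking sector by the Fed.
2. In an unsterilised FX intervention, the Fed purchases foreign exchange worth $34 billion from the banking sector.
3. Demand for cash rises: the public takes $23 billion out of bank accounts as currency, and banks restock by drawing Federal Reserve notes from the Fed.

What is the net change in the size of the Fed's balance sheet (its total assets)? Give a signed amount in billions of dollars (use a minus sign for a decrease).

+$111 billion

OMO purchase (from banks) $77 billion: a Fed asset is acquired → +$77B.
FX purchase $34 billion: a Fed asset is acquired → +$34B.
Currency withdrawal $23 billion: only the composition of liabilities changes → 0.
Net: 77 + 34 + 0 = +$111 billion.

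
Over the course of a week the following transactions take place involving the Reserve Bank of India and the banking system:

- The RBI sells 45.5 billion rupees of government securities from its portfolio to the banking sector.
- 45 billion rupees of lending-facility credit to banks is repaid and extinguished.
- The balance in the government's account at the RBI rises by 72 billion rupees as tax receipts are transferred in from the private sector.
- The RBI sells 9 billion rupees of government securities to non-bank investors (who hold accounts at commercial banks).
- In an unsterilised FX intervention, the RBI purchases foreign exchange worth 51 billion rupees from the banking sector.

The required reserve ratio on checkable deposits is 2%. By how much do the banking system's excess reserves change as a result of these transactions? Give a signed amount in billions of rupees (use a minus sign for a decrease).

-118.88 billion

OMO sale (to banks) 45.5 billion rupees: reserves −45.5B, deposits 0.
Discount-window repayment 45 billion rupees: reserves −45B, deposits 0.
Government account inflow 72 billion rupees: reserves −72B, deposits −72B.
Asset sale (to non-banks) 9 billion rupees: reserves −9B, deposits −9B.
FX purchase 51 billion rupees: reserves +51B, deposits 0.
Totals: Δreserves = −120.5B, Δdeposits = −81B.
Δrequired reserves = 2% × −81B = −1.62B.
Δexcess reserves = Δreserves − Δrequired = −120.5B − (−1.62B) = -118.88 billion.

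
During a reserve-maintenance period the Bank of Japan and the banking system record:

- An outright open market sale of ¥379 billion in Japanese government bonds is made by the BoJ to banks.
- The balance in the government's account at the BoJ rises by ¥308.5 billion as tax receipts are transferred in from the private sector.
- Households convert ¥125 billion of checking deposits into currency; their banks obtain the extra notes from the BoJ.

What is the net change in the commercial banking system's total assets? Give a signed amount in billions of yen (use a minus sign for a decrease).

-¥433.5 billion

BoJ balance sheet:
  Assets:      Securities −¥379B
  Liabilities: Bank reserves −¥812.5B, Currency in circulation +¥125B, Government deposits +¥308.5B
Commercial banking system:
  Assets:      Reserves at CB −¥812.5B, Securities +¥379B
  Liabilities: Checkable deposits −¥433.5B
Change in total bank assets = -¥433.5 billion.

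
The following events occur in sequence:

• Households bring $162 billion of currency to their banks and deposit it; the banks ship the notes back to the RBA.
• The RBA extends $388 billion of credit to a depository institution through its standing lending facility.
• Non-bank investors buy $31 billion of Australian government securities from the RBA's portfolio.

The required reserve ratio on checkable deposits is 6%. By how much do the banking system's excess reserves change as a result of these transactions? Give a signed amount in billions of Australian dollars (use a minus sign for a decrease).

Currency deposit $162 billion: reserves +$162B, deposits +$162B.
Discount-window loan $388 billion: reserves +$388B, deposits 0.
Asset sale (to non-banks) $31 billion: reserves −$31B, deposits −$31B.
Totals: Δreserves = +$519B, Δdeposits = +$131B.
Δrequired reserves = 6% × +$131B = +$7.86B.
Δexcess reserves = Δreserves − Δrequired = +$519B − (+$7.86B) = +$511.14 billion.

+$511.14 billion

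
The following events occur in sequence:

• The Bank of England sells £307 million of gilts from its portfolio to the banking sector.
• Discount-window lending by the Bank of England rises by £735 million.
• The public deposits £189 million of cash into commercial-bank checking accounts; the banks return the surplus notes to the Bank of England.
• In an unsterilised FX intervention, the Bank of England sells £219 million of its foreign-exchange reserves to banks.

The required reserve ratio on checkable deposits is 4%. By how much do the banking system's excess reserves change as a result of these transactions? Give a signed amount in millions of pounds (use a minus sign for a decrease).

+£390.44 million

OMO sale (to banks) £307 million: reserves −£307M, deposits 0.
Discount-window loan £735 million: reserves +£735M, deposits 0.
Currency deposit £189 million: reserves +£189M, deposits +£189M.
FX sale £219 million: reserves −£219M, deposits 0.
Totals: Δreserves = +£398M, Δdeposits = +£189M.
Δrequired reserves = 4% × +£189M = +£7.56M.
Δexcess reserves = Δreserves − Δrequired = +£398M − (+£7.56M) = +£390.44 million.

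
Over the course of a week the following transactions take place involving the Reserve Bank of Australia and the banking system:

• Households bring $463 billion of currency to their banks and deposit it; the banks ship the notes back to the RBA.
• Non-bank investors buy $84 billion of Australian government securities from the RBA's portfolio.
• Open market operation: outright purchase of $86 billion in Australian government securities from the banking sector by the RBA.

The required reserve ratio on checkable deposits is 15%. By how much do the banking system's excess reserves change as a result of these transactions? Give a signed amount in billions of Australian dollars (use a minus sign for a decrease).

+$408.15 billion

Currency deposit $463 billion: reserves +$463B, deposits +$463B.
Asset sale (to non-banks) $84 billion: reserves −$84B, deposits −$84B.
OMO purchase (from banks) $86 billion: reserves +$86B, deposits 0.
Totals: Δreserves = +$465B, Δdeposits = +$379B.
Δrequired reserves = 15% × +$379B = +$56.85B.
Δexcess reserves = Δreserves − Δrequired = +$465B − (+$56.85B) = +$408.15 billion.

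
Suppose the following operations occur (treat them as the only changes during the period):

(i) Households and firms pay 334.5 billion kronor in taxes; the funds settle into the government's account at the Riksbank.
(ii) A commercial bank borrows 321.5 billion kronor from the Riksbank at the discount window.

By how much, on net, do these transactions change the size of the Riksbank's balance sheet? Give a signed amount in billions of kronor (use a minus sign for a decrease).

+321.5 billion

Government account inflow 334.5 billion kronor: only the composition of liabilities changes → 0.
Discount-window loan 321.5 billion kronor: a Riksbank asset is acquired → +321.5B.
Net: 0 + 321.5 = +321.5 billion.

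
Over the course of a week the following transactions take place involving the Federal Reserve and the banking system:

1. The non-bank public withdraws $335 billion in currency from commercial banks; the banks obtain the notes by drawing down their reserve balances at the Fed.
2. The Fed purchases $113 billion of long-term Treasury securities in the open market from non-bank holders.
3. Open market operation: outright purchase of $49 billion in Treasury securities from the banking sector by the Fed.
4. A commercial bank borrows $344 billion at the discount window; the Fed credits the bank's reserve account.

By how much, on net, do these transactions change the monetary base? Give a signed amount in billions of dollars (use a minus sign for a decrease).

+$506 billion

Fed balance sheet:
  Assets:      Securities +$162B, Loans to banks +$344B
  Liabilities: Bank reserves +$171B, Currency in circulation +$335B
Commercial banking system:
  Assets:      Reserves at CB +$171B, Securities −$49B
  Liabilities: Checkable deposits −$222B, Borrowings from CB +$344B
Monetary base = currency + reserves: +$335B + (+$171B) = +$506 billion.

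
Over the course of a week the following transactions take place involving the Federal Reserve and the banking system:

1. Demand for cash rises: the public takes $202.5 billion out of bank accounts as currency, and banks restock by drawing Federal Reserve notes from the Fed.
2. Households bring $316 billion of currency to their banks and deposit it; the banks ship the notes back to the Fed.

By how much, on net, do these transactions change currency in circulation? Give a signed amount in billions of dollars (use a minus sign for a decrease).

Currency withdrawal $202.5 billion: notes leave the central bank → +$202.5B.
Currency deposit $316 billion: notes return to the central bank → −$316B.
Net: 202.5 − 316 = -$113.5 billion.

-$113.5 billion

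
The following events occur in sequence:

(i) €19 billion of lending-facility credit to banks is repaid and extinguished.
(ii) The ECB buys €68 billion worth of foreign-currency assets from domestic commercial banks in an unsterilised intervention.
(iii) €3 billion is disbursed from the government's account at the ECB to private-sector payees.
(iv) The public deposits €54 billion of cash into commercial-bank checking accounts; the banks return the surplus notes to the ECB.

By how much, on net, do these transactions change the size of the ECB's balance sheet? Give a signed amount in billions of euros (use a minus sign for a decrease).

+€49 billion

Discount-window repayment €19 billion: an ECB asset is shed → −€19B.
FX purchase €68 billion: an ECB asset is acquired → +€68B.
Government spending €3 billion: only the composition of liabilities changes → 0.
Currency deposit €54 billion: only the composition of liabilities changes → 0.
Net: −19 + 68 + 0 + 0 = +€49 billion.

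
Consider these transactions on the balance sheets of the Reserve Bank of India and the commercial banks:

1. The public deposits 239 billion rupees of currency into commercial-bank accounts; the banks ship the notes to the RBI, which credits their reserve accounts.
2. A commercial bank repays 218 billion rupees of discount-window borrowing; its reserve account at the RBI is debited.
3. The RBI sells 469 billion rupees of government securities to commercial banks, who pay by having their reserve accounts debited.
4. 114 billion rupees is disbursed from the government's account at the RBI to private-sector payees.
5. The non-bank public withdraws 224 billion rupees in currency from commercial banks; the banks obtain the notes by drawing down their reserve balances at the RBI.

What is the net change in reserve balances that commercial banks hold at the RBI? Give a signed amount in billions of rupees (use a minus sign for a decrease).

RBI balance sheet:
  Assets:      Securities −469B, Loans to banks −218B
  Liabilities: Bank reserves −558B, Currency in circulation −15B, Government deposits −114B
Commercial banking system:
  Assets:      Reserves at CB −558B, Securities +469B
  Liabilities: Checkable deposits +129B, Borrowings from CB −218B
So the change in reserve balances that commercial banks hold at the RBI is -558 billion.

-558 billion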